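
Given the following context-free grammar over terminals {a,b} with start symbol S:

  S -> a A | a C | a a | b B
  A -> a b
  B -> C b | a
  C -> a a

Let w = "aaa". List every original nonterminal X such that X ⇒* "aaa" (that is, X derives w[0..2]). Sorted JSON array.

CNF form of G:
  S -> T0 A | T0 C | T0 T0 | T1 B
  A -> T0 T1
  B -> C T1 | a
  C -> T0 T0
  T0 -> a
  T1 -> b

CYK fill (cells [i..j] with 0 ≤ i ≤ j ≤ 2 only):
  T[0,0] 'a' = {B,T0}  orig:{B}
  T[1,1] 'a' = {B,T0}  orig:{B}
  T[2,2] 'a' = {B,T0}  orig:{B}
  T[0,1] 'aa' = {C,S}
  T[1,2] 'aa' = {C,S}
  T[0,2] 'aaa' = {S}

Original NTs in T[0,2] deriving "aaa": ["S"]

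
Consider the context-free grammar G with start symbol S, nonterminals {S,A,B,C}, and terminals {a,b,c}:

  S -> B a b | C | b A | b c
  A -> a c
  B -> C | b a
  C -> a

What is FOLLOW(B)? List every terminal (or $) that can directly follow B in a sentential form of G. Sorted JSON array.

FIRST sets, iterate to fixpoint:
round 1:
  A via A→a c: +{a}
  B via B→b a: +{b}
  C via C→a: +{a}
  S via S→B a b: +{b}
  S via S→C: +{a}
  FIRST[S]={a,b}  FIRST[A]={a}  FIRST[B]={b}  FIRST[C]={a}
round 2:
  B via B→C: +{a}
  FIRST[S]={a,b}  FIRST[A]={a}  FIRST[B]={a,b}  FIRST[C]={a}
round 3: — fixpoint
  FIRST[S]={a,b}  FIRST[A]={a}  FIRST[B]={a,b}  FIRST[C]={a}

Compute FOLLOW by fixpoint:
seed FOLLOW(S) with $
[1]
  S→B a b: FOLLOW(B) ⊇ FIRST(a) = {a}; new: +{a}
  S→C: FOLLOW(C) ⊇ FOLLOW(S) ⊇ {$}; new: +{$}
  S→b A: FOLLOW(A) ⊇ FOLLOW(S) ⊇ {$}; new: +{$}
  S: {$}  A: {$}  B: {a}  C: {$}
[2]
  B→C: FOLLOW(C) ⊇ FOLLOW(B) ⊇ {a}; new: +{a}
  S: {$}  A: {$}  B: {a}  C: {$,a}
[3] — fixpoint
  S: {$}  A: {$}  B: {a}  C: {$,a}

FOLLOW(B) = ["a"]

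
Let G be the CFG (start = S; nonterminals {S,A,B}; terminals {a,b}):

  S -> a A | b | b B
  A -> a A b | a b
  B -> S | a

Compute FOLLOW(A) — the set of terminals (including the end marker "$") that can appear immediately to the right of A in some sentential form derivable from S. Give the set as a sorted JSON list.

FIRST sets, iterate to fixpoint:
round 1:
  A via A→a A b: +{a}
  B via B→a: +{a}
  S via S→a A: +{a}
  S via S→b: +{b}
  FIRST(S)={a,b}  FIRST(A)={a}  FIRST(B)={a}
round 2:
  B via B→S: +{b}
  FIRST(S)={a,b}  FIRST(A)={a}  FIRST(B)={a,b}
round 3: — fixpoint
  FIRST(S)={a,b}  FIRST(A)={a}  FIRST(B)={a,b}

FOLLOW sets:
initialize: $ ∈ FOLLOW(S)
iter 1:
  A→a A b: FOLLOW(A) ⊇ FIRST(b) = {b}; new: +{b}
  S→a A: FOLLOW(A) ⊇ FOLLOW(S) ⊇ {$}; new: +{$}
  S→b B: FOLLOW(B) ⊇ FOLLOW(S) ⊇ {$}; new: +{$}
  FOLLOW(S)={$}  FOLLOW(A)={$,b}  FOLLOW(B)={$}
iter 2: (no change)
  FOLLOW(S)={$}  FOLLOW(A)={$,b}  FOLLOW(B)={$}

FOLLOW(A) = ["$", "b"]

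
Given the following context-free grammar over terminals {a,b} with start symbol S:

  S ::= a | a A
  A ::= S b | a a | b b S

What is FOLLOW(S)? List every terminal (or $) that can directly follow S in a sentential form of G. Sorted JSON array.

FIRST iteration:
iter 1:
  A via A→a a: +{a}
  A via A→b b S: +{b}
  S via S→a: +{a}
  S: {a}  A: {a,b}
iter 2: — fixpoint
  S: {a}  A: {a,b}

FOLLOW iteration:
seed FOLLOW(S) with $
[1]
  A→S b: FOLLOW(S) ⊇ FIRST(b) = {b}; new: +{b}
  S→a A: FOLLOW(A) ⊇ FOLLOW(S) ⊇ {$,b}; new: +{$,b}
  FOLLOW(S)={$,b}  FOLLOW(A)={$,b}
[2] (stable)
  FOLLOW(S)={$,b}  FOLLOW(A)={$,b}

FOLLOW(S) = ["$", "b"]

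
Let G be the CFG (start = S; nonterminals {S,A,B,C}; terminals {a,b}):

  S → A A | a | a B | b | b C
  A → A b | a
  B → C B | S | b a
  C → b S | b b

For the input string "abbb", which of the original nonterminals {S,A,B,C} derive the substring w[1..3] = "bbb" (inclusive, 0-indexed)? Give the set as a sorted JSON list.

Convert to CNF:
  S -> A A | T0 C | T1 B | a | b
  A -> A T0 | a
  B -> A A | C B | T0 C | T0 T1 | T1 B | a | b
  C -> T0 S | T0 T0
  T0 -> b
  T1 -> a

CYK fill (cells [i..j] with 1 ≤ i ≤ j ≤ 3 only):
  [1..1]={B,S,T0}  "b"  orig:{B,S}
  [2..2]={B,S,T0}  "b"  orig:{B,S}
  [3..3]={B,S,T0}  "b"  orig:{B,S}
  [1..2]={C}  "bb"
  [2..3]={C}  "bb"
  [1..3]={B,S}  "bbb"

Original NTs in T[1,3] deriving "bbb": ["B", "S"]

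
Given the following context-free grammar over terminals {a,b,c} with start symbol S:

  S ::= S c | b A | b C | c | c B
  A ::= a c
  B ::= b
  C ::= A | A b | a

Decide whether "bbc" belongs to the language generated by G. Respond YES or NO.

CNF form of G:
  S -> S T1 | T1 B | T2 A | T2 C | c
  A -> T0 T1
  B -> b
  C -> A T2 | T0 T1 | a
  T0 -> a
  T1 -> c
  T2 -> b

CYK fill:
  [0..0]={B,T2}  "b"  orig:{B}
  [1..1]={B,T2}  "b"  orig:{B}
  [2..2]={S,T1}  "c"  orig:{S}
  [0..1]=∅  "bb"
  [1..2]=∅  "bc"
  [0..2]=∅  "bbc"

S ∉ T[0,2] ⇒ NO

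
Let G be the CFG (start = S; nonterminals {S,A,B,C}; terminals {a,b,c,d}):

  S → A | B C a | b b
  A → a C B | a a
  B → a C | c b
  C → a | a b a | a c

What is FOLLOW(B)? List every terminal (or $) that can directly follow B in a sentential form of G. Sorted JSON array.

Compute FIRST by fixpoint:
pass 1:
  A via A→a C B: +{a}
  B via B→a C: +{a}
  B via B→c b: +{c}
  C via C→a: +{a}
  S via S→A: +{a}
  S via S→B C a: +{c}
  S via S→b b: +{b}
  S: {a,b,c}  A: {a}  B: {a,c}  C: {a}
pass 2: (no change)
  S: {a,b,c}  A: {a}  B: {a,c}  C: {a}

FOLLOW sets:
seed FOLLOW(S) with $
iter 1:
  A→a C B: FOLLOW(C) ⊇ FIRST(B) = {a,c}; new: +{a,c}
  S→A: FOLLOW(A) ⊇ FOLLOW(S) ⊇ {$}; new: +{$}
  S→B C a: FOLLOW(B) ⊇ FIRST(C) = {a}; new: +{a}
  S: {$}  A: {$}  B: {a}  C: {a,c}
iter 2:
  A→a C B: FOLLOW(B) ⊇ FOLLOW(A) ⊇ {$}; new: +{$}
  B→a C: FOLLOW(C) ⊇ FOLLOW(B) ⊇ {$,a}; new: +{$}
  S: {$}  A: {$}  B: {$,a}  C: {$,a,c}
iter 3: done
  S: {$}  A: {$}  B: {$,a}  C: {$,a,c}

FOLLOW(B) = ["$", "a"]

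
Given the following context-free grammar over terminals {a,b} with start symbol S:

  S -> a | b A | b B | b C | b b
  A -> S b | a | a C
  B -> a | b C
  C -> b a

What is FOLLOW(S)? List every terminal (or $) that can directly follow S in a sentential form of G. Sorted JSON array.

FIRST iteration:
[1]
  A via A→a: +{a}
  B via B→a: +{a}
  B via B→b C: +{b}
  C via C→b a: +{b}
  S via S→a: +{a}
  S via S→b A: +{b}
  FIRST[S]={a,b}  FIRST[A]={a}  FIRST[B]={a,b}  FIRST[C]={b}
[2]
  A via A→S b: +{b}
  FIRST[S]={a,b}  FIRST[A]={a,b}  FIRST[B]={a,b}  FIRST[C]={b}
[3] — fixpoint
  FIRST[S]={a,b}  FIRST[A]={a,b}  FIRST[B]={a,b}  FIRST[C]={b}

FOLLOW iteration:
seed FOLLOW(S) with $
pass 1:
  A→S b: FOLLOW(S) ⊇ FIRST(b) = {b}; new: +{b}
  S→b A: FOLLOW(A) ⊇ FOLLOW(S) ⊇ {$,b}; new: +{$,b}
  S→b B: FOLLOW(B) ⊇ FOLLOW(S) ⊇ {$,b}; new: +{$,b}
  S→b C: FOLLOW(C) ⊇ FOLLOW(S) ⊇ {$,b}; new: +{$,b}
  FOLLOW[S]={$,b}  FOLLOW[A]={$,b}  FOLLOW[B]={$,b}  FOLLOW[C]={$,b}
pass 2: done
  FOLLOW[S]={$,b}  FOLLOW[A]={$,b}  FOLLOW[B]={$,b}  FOLLOW[C]={$,b}

FOLLOW(S) = ["$", "b"]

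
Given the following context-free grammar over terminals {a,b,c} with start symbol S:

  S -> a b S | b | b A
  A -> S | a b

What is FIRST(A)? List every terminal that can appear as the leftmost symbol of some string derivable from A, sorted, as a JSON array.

FIRST sets, iterate to fixpoint:
pass 1:
  A via A→a b: +{a}
  S via S→a b S: +{a}
  S via S→b: +{b}
  FIRST(S)={a,b}  FIRST(A)={a}
pass 2:
  A via A→S: +{b}
  FIRST(S)={a,b}  FIRST(A)={a,b}
pass 3: (stable)
  FIRST(S)={a,b}  FIRST(A)={a,b}

FIRST(A) = ["a", "b"]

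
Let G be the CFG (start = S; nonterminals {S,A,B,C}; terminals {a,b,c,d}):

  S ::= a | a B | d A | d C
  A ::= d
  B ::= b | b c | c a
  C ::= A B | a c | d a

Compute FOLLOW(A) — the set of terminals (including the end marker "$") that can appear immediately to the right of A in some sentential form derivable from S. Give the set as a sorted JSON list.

Compute FIRST by fixpoint:
iter 1:
  A via A→d: +{d}
  B via B→b: +{b}
  B via B→c a: +{c}
  C via C→A B: +{d}
  C via C→a c: +{a}
  S via S→a: +{a}
  S via S→d A: +{d}
  FIRST[S]={a,d}  FIRST[A]={d}  FIRST[B]={b,c}  FIRST[C]={a,d}
iter 2: done
  FIRST[S]={a,d}  FIRST[A]={d}  FIRST[B]={b,c}  FIRST[C]={a,d}

FOLLOW sets:
seed FOLLOW(S) with $
iter 1:
  C→A B: FOLLOW(A) ⊇ FIRST(B) = {b,c}; new: +{b,c}
  S→a B: FOLLOW(B) ⊇ FOLLOW(S) ⊇ {$}; new: +{$}
  S→d A: FOLLOW(A) ⊇ FOLLOW(S) ⊇ {$}; new: +{$}
  S→d C: FOLLOW(C) ⊇ FOLLOW(S) ⊇ {$}; new: +{$}
  FOLLOW[S]={$}  FOLLOW[A]={$,b,c}  FOLLOW[B]={$}  FOLLOW[C]={$}
iter 2: done
  FOLLOW[S]={$}  FOLLOW[A]={$,b,c}  FOLLOW[B]={$}  FOLLOW[C]={$}

FOLLOW(A) = ["$", "b", "c"]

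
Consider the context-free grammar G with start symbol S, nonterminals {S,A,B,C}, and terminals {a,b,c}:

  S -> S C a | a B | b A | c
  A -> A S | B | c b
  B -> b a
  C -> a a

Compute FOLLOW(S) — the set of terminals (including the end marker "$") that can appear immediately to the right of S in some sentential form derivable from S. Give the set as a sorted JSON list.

Compute FIRST by fixpoint:
pass 1:
  A via A→c b: +{c}
  B via B→b a: +{b}
  C via C→a a: +{a}
  S via S→a B: +{a}
  S via S→b A: +{b}
  S via S→c: +{c}
  FIRST(S)={a,b,c}  FIRST(A)={c}  FIRST(B)={b}  FIRST(C)={a}
pass 2:
  A via A→B: +{b}
  FIRST(S)={a,b,c}  FIRST(A)={b,c}  FIRST(B)={b}  FIRST(C)={a}
pass 3: done
  FIRST(S)={a,b,c}  FIRST(A)={b,c}  FIRST(B)={b}  FIRST(C)={a}

FOLLOW iteration:
seed FOLLOW(S) with $
pass 1:
  A→A S: FOLLOW(A) ⊇ FIRST(S) = {a,b,c}; new: +{a,b,c}
  A→A S: FOLLOW(S) ⊇ FOLLOW(A) ⊇ {a,b,c}; new: +{a,b,c}
  A→B: FOLLOW(B) ⊇ FOLLOW(A) ⊇ {a,b,c}; new: +{a,b,c}
  S→S C a: FOLLOW(C) ⊇ FIRST(a) = {a}; new: +{a}
  S→a B: FOLLOW(B) ⊇ FOLLOW(S) ⊇ {$,a,b,c}; new: +{$}
  S→b A: FOLLOW(A) ⊇ FOLLOW(S) ⊇ {$,a,b,c}; new: +{$}
  S: {$,a,b,c}  A: {$,a,b,c}  B: {$,a,b,c}  C: {a}
pass 2: (no change)
  S: {$,a,b,c}  A: {$,a,b,c}  B: {$,a,b,c}  C: {a}

FOLLOW(S) = ["$", "a", "b", "c"]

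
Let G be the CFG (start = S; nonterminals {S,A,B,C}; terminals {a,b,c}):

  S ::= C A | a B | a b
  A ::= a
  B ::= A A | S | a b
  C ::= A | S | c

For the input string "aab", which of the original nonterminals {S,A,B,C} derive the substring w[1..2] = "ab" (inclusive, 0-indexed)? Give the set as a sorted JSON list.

CNF form of G:
  S -> C A | T0 B | T0 T1
  A -> a
  B -> A A | C A | T0 B | T0 T1
  C -> C A | T0 B | T0 T1 | a | c
  T0 -> a
  T1 -> b

CYK table (by increasing span) (cells [i..j] with 1 ≤ i ≤ j ≤ 2 only):
  T[1,1] 'a' = {A,C,T0}  orig:{A,C}
  T[2,2] 'b' = {T1}  orig:{}
  T[1,2] 'ab' = {B,C,S}

Original NTs in T[1,2] deriving "ab": ["B", "C", "S"]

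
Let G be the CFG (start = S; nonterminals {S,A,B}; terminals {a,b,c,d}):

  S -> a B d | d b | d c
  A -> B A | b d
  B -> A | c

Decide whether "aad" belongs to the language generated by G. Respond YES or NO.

CNF form of G:
  S -> T1 T0 | T1 T3 | T2 X4
  A -> B A | T0 T1
  B -> B A | T0 T1 | c
  T0 -> b
  T1 -> d
  T2 -> a
  T3 -> c
  X4 -> B T1

CYK fill:
  cell(0,0) a: {T2}  orig:{}
  cell(1,1) a: {T2}  orig:{}
  cell(2,2) d: {T1}  orig:{}
  cell(0,1) aa: ∅
  cell(1,2) ad: ∅
  cell(0,2) aad: ∅

S ∉ T[0,2] ⇒ NO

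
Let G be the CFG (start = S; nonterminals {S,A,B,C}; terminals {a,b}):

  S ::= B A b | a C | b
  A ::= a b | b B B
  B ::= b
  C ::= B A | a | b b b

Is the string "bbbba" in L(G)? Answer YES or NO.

CNF form of G:
  S -> B X4 | T0 C | b
  A -> T0 T1 | T1 X2
  B -> b
  C -> B A | T1 X3 | a
  T0 -> a
  T1 -> b
  X2 -> B B
  X3 -> T1 T1
  X4 -> A T1

Fill CYK table bottom-up:
  cell(0,0) b: {B,S,T1}  orig:{B,S}
  cell(1,1) b: {B,S,T1}  orig:{B,S}
  cell(2,2) b: {B,S,T1}  orig:{B,S}
  cell(3,3) b: {B,S,T1}  orig:{B,S}
  cell(4,4) a: {C,T0}  orig:{C}
  cell(0,1) bb: {X2,X3}  orig:{}
  cell(1,2) bb: {X2,X3}  orig:{}
  cell(2,3) bb: {X2,X3}  orig:{}
  cell(3,4) ba: ∅
  cell(0,2) bbb: {A,C}
  cell(1,3) bbb: {A,C}
  cell(2,4) bba: ∅
  cell(0,3) bbbb: {C,X4}  orig:{C}
  cell(1,4) bbba: ∅
  cell(0,4) bbbba: ∅

S ∉ T[0,4] ⇒ NO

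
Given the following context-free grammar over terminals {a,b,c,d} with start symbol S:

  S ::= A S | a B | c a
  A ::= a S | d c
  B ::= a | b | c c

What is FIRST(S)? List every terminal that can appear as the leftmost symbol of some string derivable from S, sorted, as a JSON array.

FIRST iteration:
pass 1:
  A via A→a S: +{a}
  A via A→d c: +{d}
  B via B→a: +{a}
  B via B→b: +{b}
  B via B→c c: +{c}
  S via S→A S: +{a,d}
  S via S→c a: +{c}
  S: {a,c,d}  A: {a,d}  B: {a,b,c}
pass 2: (no change)
  S: {a,c,d}  A: {a,d}  B: {a,b,c}

FIRST(S) = ["a", "c", "d"]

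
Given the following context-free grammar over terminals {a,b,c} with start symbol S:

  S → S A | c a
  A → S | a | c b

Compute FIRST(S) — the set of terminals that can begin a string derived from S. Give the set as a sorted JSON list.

FIRST sets, iterate to fixpoint:
iter 1:
  A via A→a: +{a}
  A via A→c b: +{c}
  S via S→c a: +{c}
  FIRST[S]={c}  FIRST[A]={a,c}
iter 2: — fixpoint
  FIRST[S]={c}  FIRST[A]={a,c}

FIRST(S) = ["c"]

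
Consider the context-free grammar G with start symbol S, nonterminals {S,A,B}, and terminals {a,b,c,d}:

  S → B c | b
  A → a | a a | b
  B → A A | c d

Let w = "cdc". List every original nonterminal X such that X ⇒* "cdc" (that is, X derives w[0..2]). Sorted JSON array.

CNF form of G:
  S -> B T1 | b
  A -> T0 T0 | a | b
  B -> A A | T1 T2
  T0 -> a
  T1 -> c
  T2 -> d

CYK fill, restricted to cells inside w[0..2]:
  T[0,0] 'c' = {T1}  orig:{}
  T[1,1] 'd' = {T2}  orig:{}
  T[2,2] 'c' = {T1}  orig:{}
  T[0,1] 'cd' = {B}
  T[1,2] 'dc' = ∅
  T[0,2] 'cdc' = {S}

Original NTs in T[0,2] deriving "cdc": ["S"]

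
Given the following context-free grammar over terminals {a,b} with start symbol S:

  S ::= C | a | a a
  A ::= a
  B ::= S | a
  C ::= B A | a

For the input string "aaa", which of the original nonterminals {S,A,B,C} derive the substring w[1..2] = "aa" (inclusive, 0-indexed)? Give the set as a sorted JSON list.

Convert to CNF:
  S -> B A | T0 T0 | a
  A -> a
  B -> B A | T0 T0 | a
  C -> B A | a
  T0 -> a

CYK fill (cells [i..j] with 1 ≤ i ≤ j ≤ 2 only):
  T[1,1] 'a' = {A,B,C,S,T0}  orig:{A,B,C,S}
  T[2,2] 'a' = {A,B,C,S,T0}  orig:{A,B,C,S}
  T[1,2] 'aa' = {B,C,S}

Original NTs in T[1,2] deriving "aa": ["B", "C", "S"]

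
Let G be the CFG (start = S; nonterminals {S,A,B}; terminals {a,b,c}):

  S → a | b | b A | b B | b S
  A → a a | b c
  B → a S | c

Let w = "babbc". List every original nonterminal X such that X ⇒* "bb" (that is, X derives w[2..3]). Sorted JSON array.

Convert to CNF:
  S -> T1 A | T1 B | T1 S | a | b
  A -> T0 T0 | T1 T2
  B -> T0 S | c
  T0 -> a
  T1 -> b
  T2 -> c

CYK table (by increasing span), restricted to cells inside w[2..3]:
  T[2,2] 'b' = {S,T1}  orig:{S}
  T[3,3] 'b' = {S,T1}  orig:{S}
  T[2,3] 'bb' = {S}

Original NTs in T[2,3] deriving "bb": ["S"]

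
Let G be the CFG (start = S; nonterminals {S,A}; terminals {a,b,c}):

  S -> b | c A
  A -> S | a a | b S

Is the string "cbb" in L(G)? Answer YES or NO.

Convert to CNF:
  S -> T2 A | b
  A -> T0 T0 | T1 S | T2 A | b
  T0 -> a
  T1 -> b
  T2 -> c

Fill CYK table bottom-up:
  [0..0]={T2}  "c"  orig:{}
  [1..1]={A,S,T1}  "b"  orig:{A,S}
  [2..2]={A,S,T1}  "b"  orig:{A,S}
  [0..1]={A,S}  "cb"
  [1..2]={A}  "bb"
  [0..2]={A,S}  "cbb"

S ∈ T[0,2] ⇒ YES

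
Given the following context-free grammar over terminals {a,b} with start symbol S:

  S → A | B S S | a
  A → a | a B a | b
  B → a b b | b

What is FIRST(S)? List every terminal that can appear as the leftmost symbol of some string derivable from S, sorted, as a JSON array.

Compute FIRST by fixpoint:
round 1:
  A via A→a: +{a}
  A via A→b: +{b}
  B via B→a b b: +{a}
  B via B→b: +{b}
  S via S→A: +{a,b}
  S: {a,b}  A: {a,b}  B: {a,b}
round 2: done
  S: {a,b}  A: {a,b}  B: {a,b}

FIRST(S) = ["a", "b"]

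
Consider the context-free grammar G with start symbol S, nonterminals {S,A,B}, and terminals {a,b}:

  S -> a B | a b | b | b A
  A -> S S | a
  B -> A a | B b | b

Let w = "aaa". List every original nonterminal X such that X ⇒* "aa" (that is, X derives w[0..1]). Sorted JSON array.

Convert to CNF:
  S -> T0 B | T0 T1 | T1 A | b
  A -> S S | a
  B -> A T0 | B T1 | b
  T0 -> a
  T1 -> b

Fill CYK table bottom-up (cells [i..j] with 0 ≤ i ≤ j ≤ 1 only):
  cell(0,0) a: {A,T0}  orig:{A}
  cell(1,1) a: {A,T0}  orig:{A}
  cell(0,1) aa: {B}

Original NTs in T[0,1] deriving "aa": ["B"]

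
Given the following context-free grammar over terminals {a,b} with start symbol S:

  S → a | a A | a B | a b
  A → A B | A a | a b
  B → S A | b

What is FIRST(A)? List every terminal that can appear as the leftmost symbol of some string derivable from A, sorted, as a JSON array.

FIRST iteration:
[1]
  A via A→a b: +{a}
  B via B→b: +{b}
  S via S→a: +{a}
  FIRST[S]={a}  FIRST[A]={a}  FIRST[B]={b}
[2]
  B via B→S A: +{a}
  FIRST[S]={a}  FIRST[A]={a}  FIRST[B]={a,b}
[3] done
  FIRST[S]={a}  FIRST[A]={a}  FIRST[B]={a,b}

FIRST(A) = ["a"]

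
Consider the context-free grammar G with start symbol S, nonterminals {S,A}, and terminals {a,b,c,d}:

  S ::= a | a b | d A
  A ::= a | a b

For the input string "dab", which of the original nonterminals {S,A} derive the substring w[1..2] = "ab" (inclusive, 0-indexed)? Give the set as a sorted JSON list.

CNF form of G:
  S -> T0 T1 | T2 A | a
  A -> T0 T1 | a
  T0 -> a
  T1 -> b
  T2 -> d

CYK fill (cells [i..j] with 1 ≤ i ≤ j ≤ 2 only):
  T[1,1] 'a' = {A,S,T0}  orig:{A,S}
  T[2,2] 'b' = {T1}  orig:{}
  T[1,2] 'ab' = {A,S}

Original NTs in T[1,2] deriving "ab": ["A", "S"]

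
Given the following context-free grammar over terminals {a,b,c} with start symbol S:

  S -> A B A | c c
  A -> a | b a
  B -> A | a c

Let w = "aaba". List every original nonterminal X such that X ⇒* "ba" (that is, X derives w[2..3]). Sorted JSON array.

Convert to CNF:
  S -> A X3 | T2 T2
  A -> T0 T1 | a
  B -> T0 T1 | T1 T2 | a
  T0 -> b
  T1 -> a
  T2 -> c
  X3 -> B A

Fill CYK table bottom-up (cells [i..j] with 2 ≤ i ≤ j ≤ 3 only):
  [2..2]={T0}  "b"  orig:{}
  [3..3]={A,B,T1}  "a"  orig:{A,B}
  [2..3]={A,B}  "ba"

Original NTs in T[2,3] deriving "ba": ["A", "B"]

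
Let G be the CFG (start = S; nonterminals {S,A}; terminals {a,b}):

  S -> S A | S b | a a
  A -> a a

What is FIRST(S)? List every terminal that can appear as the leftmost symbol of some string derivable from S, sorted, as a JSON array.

FIRST iteration:
round 1:
  A via A→a a: +{a}
  S via S→a a: +{a}
  FIRST[S]={a}  FIRST[A]={a}
round 2: (no change)
  FIRST[S]={a}  FIRST[A]={a}

FIRST(S) = ["a"]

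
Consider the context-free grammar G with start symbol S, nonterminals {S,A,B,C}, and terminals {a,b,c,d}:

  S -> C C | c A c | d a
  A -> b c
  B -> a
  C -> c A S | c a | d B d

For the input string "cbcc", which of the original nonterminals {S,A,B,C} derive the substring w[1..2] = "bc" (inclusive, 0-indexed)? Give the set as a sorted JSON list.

CNF form of G:
  S -> C C | T1 X6 | T3 T2
  A -> T0 T1
  B -> a
  C -> T1 T2 | T1 X4 | T3 X5
  T0 -> b
  T1 -> c
  T2 -> a
  T3 -> d
  X4 -> A S
  X5 -> B T3
  X6 -> A T1

CYK table (by increasing span) (cells [i..j] with 1 ≤ i ≤ j ≤ 2 only):
  T[1,1] 'b' = {T0}  orig:{}
  T[2,2] 'c' = {T1}  orig:{}
  T[1,2] 'bc' = {A}

Original NTs in T[1,2] deriving "bc": ["A"]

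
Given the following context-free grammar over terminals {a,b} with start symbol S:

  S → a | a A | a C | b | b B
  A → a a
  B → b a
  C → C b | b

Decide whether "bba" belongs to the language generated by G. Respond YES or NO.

CNF form of G:
  S -> T0 A | T0 C | T1 B | a | b
  A -> T0 T0
  B -> T1 T0
  C -> C T1 | b
  T0 -> a
  T1 -> b

Fill CYK table bottom-up:
  cell(0,0) b: {C,S,T1}  orig:{C,S}
  cell(1,1) b: {C,S,T1}  orig:{C,S}
  cell(2,2) a: {S,T0}  orig:{S}
  cell(0,1) bb: {C}
  cell(1,2) ba: {B}
  cell(0,2) bba: {S}

S ∈ T[0,2] ⇒ YES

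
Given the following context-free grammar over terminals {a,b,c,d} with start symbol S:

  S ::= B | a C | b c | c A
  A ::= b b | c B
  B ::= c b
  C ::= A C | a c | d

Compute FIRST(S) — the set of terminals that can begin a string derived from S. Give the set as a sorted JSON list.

FIRST sets, iterate to fixpoint:
pass 1:
  A via A→b b: +{b}
  A via A→c B: +{c}
  B via B→c b: +{c}
  C via C→A C: +{b,c}
  C via C→a c: +{a}
  C via C→d: +{d}
  S via S→B: +{c}
  S via S→a C: +{a}
  S via S→b c: +{b}
  FIRST(S)={a,b,c}  FIRST(A)={b,c}  FIRST(B)={c}  FIRST(C)={a,b,c,d}
pass 2: (no change)
  FIRST(S)={a,b,c}  FIRST(A)={b,c}  FIRST(B)={c}  FIRST(C)={a,b,c,d}

FIRST(S) = ["a", "b", "c"]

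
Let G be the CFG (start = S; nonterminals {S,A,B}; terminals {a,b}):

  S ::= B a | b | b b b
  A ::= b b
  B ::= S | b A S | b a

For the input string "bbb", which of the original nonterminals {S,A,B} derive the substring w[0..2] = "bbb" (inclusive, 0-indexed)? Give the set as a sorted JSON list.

Convert to CNF:
  S -> B T1 | T0 X4 | b
  A -> T0 T0
  B -> B T1 | T0 T1 | T0 X2 | T0 X3 | b
  T0 -> b
  T1 -> a
  X2 -> A S
  X3 -> T0 T0
  X4 -> T0 T0

CYK table (by increasing span), restricted to cells inside w[0..2]:
  cell(0,0) b: {B,S,T0}  orig:{B,S}
  cell(1,1) b: {B,S,T0}  orig:{B,S}
  cell(2,2) b: {B,S,T0}  orig:{B,S}
  cell(0,1) bb: {A,X3,X4}  orig:{A}
  cell(1,2) bb: {A,X3,X4}  orig:{A}
  cell(0,2) bbb: {B,S,X2}  orig:{B,S}

Original NTs in T[0,2] deriving "bbb": ["B", "S"]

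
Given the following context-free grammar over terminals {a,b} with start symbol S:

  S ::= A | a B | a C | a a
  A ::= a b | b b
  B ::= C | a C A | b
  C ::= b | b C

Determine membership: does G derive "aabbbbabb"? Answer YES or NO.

CNF form of G:
  S -> T0 B | T0 C | T0 T0 | T0 T1 | T1 T1
  A -> T0 T1 | T1 T1
  B -> T0 X2 | T1 C | b
  C -> T1 C | b
  T0 -> a
  T1 -> b
  X2 -> C A

CYK table (by increasing span):
  cell(0,0) a: {T0}  orig:{}
  cell(1,1) a: {T0}  orig:{}
  cell(2,2) b: {B,C,T1}  orig:{B,C}
  cell(3,3) b: {B,C,T1}  orig:{B,C}
  cell(4,4) b: {B,C,T1}  orig:{B,C}
  cell(5,5) b: {B,C,T1}  orig:{B,C}
  cell(6,6) a: {T0}  orig:{}
  cell(7,7) b: {B,C,T1}  orig:{B,C}
  cell(8,8) b: {B,C,T1}  orig:{B,C}
  cell(0,1) aa: {S}
  cell(1,2) ab: {A,S}
  cell(2,3) bb: {A,B,C,S}
  cell(3,4) bb: {A,B,C,S}
  cell(4,5) bb: {A,B,C,S}
  cell(5,6) ba: ∅
  cell(6,7) ab: {A,S}
  cell(7,8) bb: {A,B,C,S}
  cell(0,2) aab: ∅
  cell(1,3) abb: {S}
  cell(2,4) bbb: {B,C,X2}  orig:{B,C}
  cell(3,5) bbb: {B,C,X2}  orig:{B,C}
  cell(4,6) bba: ∅
  cell(5,7) bab: {X2}  orig:{}
  cell(6,8) abb: {S}
  cell(0,3) aabb: ∅
  cell(1,4) abbb: {B,S}
  cell(2,5) bbbb: {B,C,X2}  orig:{B,C}
  cell(3,6) bbba: ∅
  cell(4,7) bbab: {X2}  orig:{}
  cell(5,8) babb: ∅
  cell(0,4) aabbb: {S}
  cell(1,5) abbbb: {B,S}
  cell(2,6) bbbba: ∅
  cell(3,7) bbbab: {X2}  orig:{}
  cell(4,8) bbabb: ∅
  cell(0,5) aabbbb: {S}
  cell(1,6) abbbba: ∅
  cell(2,7) bbbbab: {X2}  orig:{}
  cell(3,8) bbbabb: ∅
  cell(0,6) aabbbba: ∅
  cell(1,7) abbbbab: {B}
  cell(2,8) bbbbabb: ∅
  cell(0,7) aabbbbab: {S}
  cell(1,8) abbbbabb: ∅
  cell(0,8) aabbbbabb: ∅

S ∉ T[0,8] ⇒ NO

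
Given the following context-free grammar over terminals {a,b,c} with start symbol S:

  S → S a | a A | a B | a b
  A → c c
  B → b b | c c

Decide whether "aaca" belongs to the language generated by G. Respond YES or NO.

Convert to CNF:
  S -> S T2 | T2 A | T2 B | T2 T1
  A -> T0 T0
  B -> T0 T0 | T1 T1
  T0 -> c
  T1 -> b
  T2 -> a

Fill CYK table bottom-up:
  T[0,0] 'a' = {T2}  orig:{}
  T[1,1] 'a' = {T2}  orig:{}
  T[2,2] 'c' = {T0}  orig:{}
  T[3,3] 'a' = {T2}  orig:{}
  T[0,1] 'aa' = ∅
  T[1,2] 'ac' = ∅
  T[2,3] 'ca' = ∅
  T[0,2] 'aac' = ∅
  T[1,3] 'aca' = ∅
  T[0,3] 'aaca' = ∅

S ∉ T[0,3] ⇒ NO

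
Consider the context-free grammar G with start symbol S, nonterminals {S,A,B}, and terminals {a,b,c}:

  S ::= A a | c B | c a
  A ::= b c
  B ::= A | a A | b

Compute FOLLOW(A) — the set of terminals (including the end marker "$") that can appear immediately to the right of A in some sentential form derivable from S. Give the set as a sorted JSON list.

FIRST iteration:
pass 1:
  A via A→b c: +{b}
  B via B→A: +{b}
  B via B→a A: +{a}
  S via S→A a: +{b}
  S via S→c B: +{c}
  FIRST[S]={b,c}  FIRST[A]={b}  FIRST[B]={a,b}
pass 2: — fixpoint
  FIRST[S]={b,c}  FIRST[A]={b}  FIRST[B]={a,b}

FOLLOW iteration:
FOLLOW(S) := {$}
[1]
  S→A a: FOLLOW(A) ⊇ FIRST(a) = {a}; new: +{a}
  S→c B: FOLLOW(B) ⊇ FOLLOW(S) ⊇ {$}; new: +{$}
  FOLLOW(S)={$}  FOLLOW(A)={a}  FOLLOW(B)={$}
[2]
  B→A: FOLLOW(A) ⊇ FOLLOW(B) ⊇ {$}; new: +{$}
  FOLLOW(S)={$}  FOLLOW(A)={$,a}  FOLLOW(B)={$}
[3] (no change)
  FOLLOW(S)={$}  FOLLOW(A)={$,a}  FOLLOW(B)={$}

FOLLOW(A) = ["$", "a"]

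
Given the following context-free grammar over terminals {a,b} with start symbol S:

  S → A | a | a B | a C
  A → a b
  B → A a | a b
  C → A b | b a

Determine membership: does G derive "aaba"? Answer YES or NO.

CNF form of G:
  S -> T0 B | T0 C | T0 T1 | a
  A -> T0 T1
  B -> A T0 | T0 T1
  C -> A T1 | T1 T0
  T0 -> a
  T1 -> b

CYK fill:
  [0..0]={S,T0}  "a"  orig:{S}
  [1..1]={S,T0}  "a"  orig:{S}
  [2..2]={T1}  "b"  orig:{}
  [3..3]={S,T0}  "a"  orig:{S}
  [0..1]=∅  "aa"
  [1..2]={A,B,S}  "ab"
  [2..3]={C}  "ba"
  [0..2]={S}  "aab"
  [1..3]={B,S}  "aba"
  [0..3]={S}  "aaba"

S ∈ T[0,3] ⇒ YES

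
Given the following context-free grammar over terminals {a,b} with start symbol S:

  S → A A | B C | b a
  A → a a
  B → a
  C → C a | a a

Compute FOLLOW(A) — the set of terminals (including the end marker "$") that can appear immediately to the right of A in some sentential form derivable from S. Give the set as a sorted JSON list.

Compute FIRST by fixpoint:
pass 1:
  A via A→a a: +{a}
  B via B→a: +{a}
  C via C→a a: +{a}
  S via S→A A: +{a}
  S via S→b a: +{b}
  FIRST[S]={a,b}  FIRST[A]={a}  FIRST[B]={a}  FIRST[C]={a}
pass 2: — fixpoint
  FIRST[S]={a,b}  FIRST[A]={a}  FIRST[B]={a}  FIRST[C]={a}

FOLLOW sets:
seed FOLLOW(S) with $
round 1:
  C→C a: FOLLOW(C) ⊇ FIRST(a) = {a}; new: +{a}
  S→A A: FOLLOW(A) ⊇ FIRST(A) = {a}; new: +{a}
  S→A A: FOLLOW(A) ⊇ FOLLOW(S) ⊇ {$}; new: +{$}
  S→B C: FOLLOW(B) ⊇ FIRST(C) = {a}; new: +{a}
  S→B C: FOLLOW(C) ⊇ FOLLOW(S) ⊇ {$}; new: +{$}
  S: {$}  A: {$,a}  B: {a}  C: {$,a}
round 2: (no change)
  S: {$}  A: {$,a}  B: {a}  C: {$,a}

FOLLOW(A) = ["$", "a"]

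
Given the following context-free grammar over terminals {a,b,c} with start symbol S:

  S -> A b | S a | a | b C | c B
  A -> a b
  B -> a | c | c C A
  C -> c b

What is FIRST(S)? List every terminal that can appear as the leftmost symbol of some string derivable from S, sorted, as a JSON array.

FIRST sets, iterate to fixpoint:
round 1:
  A via A→a b: +{a}
  B via B→a: +{a}
  B via B→c: +{c}
  C via C→c b: +{c}
  S via S→A b: +{a}
  S via S→b C: +{b}
  S via S→c B: +{c}
  FIRST[S]={a,b,c}  FIRST[A]={a}  FIRST[B]={a,c}  FIRST[C]={c}
round 2: (no change)
  FIRST[S]={a,b,c}  FIRST[A]={a}  FIRST[B]={a,c}  FIRST[C]={c}

FIRST(S) = ["a", "b", "c"]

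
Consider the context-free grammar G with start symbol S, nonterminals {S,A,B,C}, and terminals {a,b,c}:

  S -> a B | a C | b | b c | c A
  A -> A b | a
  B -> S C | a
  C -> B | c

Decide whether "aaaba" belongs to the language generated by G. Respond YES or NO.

CNF form of G:
  S -> T0 T2 | T1 B | T1 C | T2 A | b
  A -> A T0 | a
  B -> S C | a
  C -> S C | a | c
  T0 -> b
  T1 -> a
  T2 -> c

Fill CYK table bottom-up:
  T[0,0] 'a' = {A,B,C,T1}  orig:{A,B,C}
  T[1,1] 'a' = {A,B,C,T1}  orig:{A,B,C}
  T[2,2] 'a' = {A,B,C,T1}  orig:{A,B,C}
  T[3,3] 'b' = {S,T0}  orig:{S}
  T[4,4] 'a' = {A,B,C,T1}  orig:{A,B,C}
  T[0,1] 'aa' = {S}
  T[1,2] 'aa' = {S}
  T[2,3] 'ab' = {A}
  T[3,4] 'ba' = {B,C}
  T[0,2] 'aaa' = {B,C}
  T[1,3] 'aab' = ∅
  T[2,4] 'aba' = {S}
  T[0,3] 'aaab' = ∅
  T[1,4] 'aaba' = {B,C}
  T[0,4] 'aaaba' = {S}

S ∈ T[0,4] ⇒ YES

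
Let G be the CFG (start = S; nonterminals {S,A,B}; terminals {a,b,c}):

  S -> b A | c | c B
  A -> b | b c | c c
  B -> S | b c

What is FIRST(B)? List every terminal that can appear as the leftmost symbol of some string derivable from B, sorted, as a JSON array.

Compute FIRST by fixpoint:
pass 1:
  A via A→b: +{b}
  A via A→c c: +{c}
  B via B→b c: +{b}
  S via S→b A: +{b}
  S via S→c: +{c}
  FIRST[S]={b,c}  FIRST[A]={b,c}  FIRST[B]={b}
pass 2:
  B via B→S: +{c}
  FIRST[S]={b,c}  FIRST[A]={b,c}  FIRST[B]={b,c}
pass 3: — fixpoint
  FIRST[S]={b,c}  FIRST[A]={b,c}  FIRST[B]={b,c}

FIRST(B) = ["b", "c"]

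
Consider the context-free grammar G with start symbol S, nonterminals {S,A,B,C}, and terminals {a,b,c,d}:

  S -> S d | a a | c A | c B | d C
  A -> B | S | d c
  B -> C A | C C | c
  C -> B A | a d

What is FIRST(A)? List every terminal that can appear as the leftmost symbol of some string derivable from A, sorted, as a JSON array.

FIRST iteration:
iter 1:
  A via A→d c: +{d}
  B via B→c: +{c}
  C via C→B A: +{c}
  C via C→a d: +{a}
  S via S→a a: +{a}
  S via S→c A: +{c}
  S via S→d C: +{d}
  S: {a,c,d}  A: {d}  B: {c}  C: {a,c}
iter 2:
  A via A→B: +{c}
  A via A→S: +{a}
  B via B→C A: +{a}
  S: {a,c,d}  A: {a,c,d}  B: {a,c}  C: {a,c}
iter 3: (stable)
  S: {a,c,d}  A: {a,c,d}  B: {a,c}  C: {a,c}

FIRST(A) = ["a", "c", "d"]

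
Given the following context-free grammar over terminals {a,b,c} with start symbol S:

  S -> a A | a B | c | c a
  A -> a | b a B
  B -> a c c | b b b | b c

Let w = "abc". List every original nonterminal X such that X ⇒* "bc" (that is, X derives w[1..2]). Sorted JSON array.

CNF form of G:
  S -> T1 A | T1 B | T2 T1 | c
  A -> T0 X3 | a
  B -> T0 T2 | T0 X5 | T1 X4
  T0 -> b
  T1 -> a
  T2 -> c
  X3 -> T1 B
  X4 -> T2 T2
  X5 -> T0 T0

Fill CYK table bottom-up, restricted to cells inside w[1..2]:
  cell(1,1) b: {T0}  orig:{}
  cell(2,2) c: {S,T2}  orig:{S}
  cell(1,2) bc: {B}

Original NTs in T[1,2] deriving "bc": ["B"]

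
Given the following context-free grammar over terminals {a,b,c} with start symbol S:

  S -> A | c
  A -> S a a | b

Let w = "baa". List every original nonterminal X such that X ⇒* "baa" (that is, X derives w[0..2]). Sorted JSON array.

CNF form of G:
  S -> S X2 | b | c
  A -> S X1 | b
  T0 -> a
  X1 -> T0 T0
  X2 -> T0 T0

CYK fill (cells [i..j] with 0 ≤ i ≤ j ≤ 2 only):
  [0..0]={A,S}  "b"
  [1..1]={T0}  "a"  orig:{}
  [2..2]={T0}  "a"  orig:{}
  [0..1]=∅  "ba"
  [1..2]={X1,X2}  "aa"  orig:{}
  [0..2]={A,S}  "baa"

Original NTs in T[0,2] deriving "baa": ["A", "S"]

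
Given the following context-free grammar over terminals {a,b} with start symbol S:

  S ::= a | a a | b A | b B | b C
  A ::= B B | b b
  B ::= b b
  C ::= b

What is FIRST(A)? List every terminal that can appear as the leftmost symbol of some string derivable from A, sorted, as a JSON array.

FIRST iteration:
[1]
  A via A→b b: +{b}
  B via B→b b: +{b}
  C via C→b: +{b}
  S via S→a: +{a}
  S via S→b A: +{b}
  FIRST(S)={a,b}  FIRST(A)={b}  FIRST(B)={b}  FIRST(C)={b}
[2] — fixpoint
  FIRST(S)={a,b}  FIRST(A)={b}  FIRST(B)={b}  FIRST(C)={b}

FIRST(A) = ["b"]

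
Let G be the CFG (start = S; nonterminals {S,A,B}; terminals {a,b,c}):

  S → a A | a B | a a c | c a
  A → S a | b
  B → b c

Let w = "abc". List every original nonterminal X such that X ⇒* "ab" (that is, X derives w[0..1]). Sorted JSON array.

Convert to CNF:
  S -> T0 A | T0 B | T0 X3 | T2 T0
  A -> S T0 | b
  B -> T1 T2
  T0 -> a
  T1 -> b
  T2 -> c
  X3 -> T0 T2

Fill CYK table bottom-up, restricted to cells inside w[0..1]:
  [0..0]={T0}  "a"  orig:{}
  [1..1]={A,T1}  "b"  orig:{A}
  [0..1]={S}  "ab"

Original NTs in T[0,1] deriving "ab": ["S"]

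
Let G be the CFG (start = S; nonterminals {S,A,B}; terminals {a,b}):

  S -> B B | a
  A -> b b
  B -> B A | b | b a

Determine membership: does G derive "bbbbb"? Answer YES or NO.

CNF form of G:
  S -> B B | a
  A -> T0 T0
  B -> B A | T0 T1 | b
  T0 -> b
  T1 -> a

CYK fill:
  [0..0]={B,T0}  "b"  orig:{B}
  [1..1]={B,T0}  "b"  orig:{B}
  [2..2]={B,T0}  "b"  orig:{B}
  [3..3]={B,T0}  "b"  orig:{B}
  [4..4]={B,T0}  "b"  orig:{B}
  [0..1]={A,S}  "bb"
  [1..2]={A,S}  "bb"
  [2..3]={A,S}  "bb"
  [3..4]={A,S}  "bb"
  [0..2]={B}  "bbb"
  [1..3]={B}  "bbb"
  [2..4]={B}  "bbb"
  [0..3]={S}  "bbbb"
  [1..4]={S}  "bbbb"
  [0..4]={B}  "bbbbb"

S ∉ T[0,4] ⇒ NO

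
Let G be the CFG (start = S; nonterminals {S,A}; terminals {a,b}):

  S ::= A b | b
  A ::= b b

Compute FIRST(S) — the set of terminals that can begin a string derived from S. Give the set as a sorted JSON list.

Compute FIRST by fixpoint:
iter 1:
  A via A→b b: +{b}
  S via S→A b: +{b}
  FIRST[S]={b}  FIRST[A]={b}
iter 2: (stable)
  FIRST[S]={b}  FIRST[A]={b}

FIRST(S) = ["b"]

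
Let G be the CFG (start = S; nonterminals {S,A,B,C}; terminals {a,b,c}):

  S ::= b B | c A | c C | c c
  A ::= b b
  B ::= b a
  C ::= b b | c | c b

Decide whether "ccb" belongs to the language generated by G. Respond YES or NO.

Convert to CNF:
  S -> T0 B | T2 A | T2 C | T2 T2
  A -> T0 T0
  B -> T0 T1
  C -> T0 T0 | T2 T0 | c
  T0 -> b
  T1 -> a
  T2 -> c

Fill CYK table bottom-up:
  T[0,0] 'c' = {C,T2}  orig:{C}
  T[1,1] 'c' = {C,T2}  orig:{C}
  T[2,2] 'b' = {T0}  orig:{}
  T[0,1] 'cc' = {S}
  T[1,2] 'cb' = {C}
  T[0,2] 'ccb' = {S}

S ∈ T[0,2] ⇒ YES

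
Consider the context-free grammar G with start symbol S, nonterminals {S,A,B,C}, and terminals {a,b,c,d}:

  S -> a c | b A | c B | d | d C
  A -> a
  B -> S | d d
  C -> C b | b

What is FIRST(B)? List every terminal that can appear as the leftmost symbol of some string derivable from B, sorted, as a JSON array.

Compute FIRST by fixpoint:
round 1:
  A via A→a: +{a}
  B via B→d d: +{d}
  C via C→b: +{b}
  S via S→a c: +{a}
  S via S→b A: +{b}
  S via S→c B: +{c}
  S via S→d: +{d}
  FIRST[S]={a,b,c,d}  FIRST[A]={a}  FIRST[B]={d}  FIRST[C]={b}
round 2:
  B via B→S: +{a,b,c}
  FIRST[S]={a,b,c,d}  FIRST[A]={a}  FIRST[B]={a,b,c,d}  FIRST[C]={b}
round 3: — fixpoint
  FIRST[S]={a,b,c,d}  FIRST[A]={a}  FIRST[B]={a,b,c,d}  FIRST[C]={b}

FIRST(B) = ["a", "b", "c", "d"]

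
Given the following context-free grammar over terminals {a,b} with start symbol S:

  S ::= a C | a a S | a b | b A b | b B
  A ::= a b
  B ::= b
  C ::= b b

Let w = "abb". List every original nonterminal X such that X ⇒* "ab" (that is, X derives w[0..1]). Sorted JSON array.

Convert to CNF:
  S -> T0 C | T0 T1 | T0 X2 | T1 B | T1 X3
  A -> T0 T1
  B -> b
  C -> T1 T1
  T0 -> a
  T1 -> b
  X2 -> T0 S
  X3 -> A T1

CYK fill, restricted to cells inside w[0..1]:
  cell(0,0) a: {T0}  orig:{}
  cell(1,1) b: {B,T1}  orig:{B}
  cell(0,1) ab: {A,S}

Original NTs in T[0,1] deriving "ab": ["A", "S"]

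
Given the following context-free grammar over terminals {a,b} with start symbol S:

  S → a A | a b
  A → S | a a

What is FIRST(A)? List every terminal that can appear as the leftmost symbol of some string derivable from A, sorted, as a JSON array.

Compute FIRST by fixpoint:
[1]
  A via A→a a: +{a}
  S via S→a A: +{a}
  S: {a}  A: {a}
[2] (no change)
  S: {a}  A: {a}

FIRST(A) = ["a"]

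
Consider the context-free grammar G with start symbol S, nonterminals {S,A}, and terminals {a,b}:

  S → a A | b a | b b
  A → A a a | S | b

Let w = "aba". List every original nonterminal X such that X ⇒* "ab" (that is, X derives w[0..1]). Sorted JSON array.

CNF form of G:
  S -> T0 A | T1 T0 | T1 T1
  A -> A X2 | T0 A | T1 T0 | T1 T1 | b
  T0 -> a
  T1 -> b
  X2 -> T0 T0

CYK table (by increasing span) — only the sub-triangle for w[0..1]:
  T[0,0] 'a' = {T0}  orig:{}
  T[1,1] 'b' = {A,T1}  orig:{A}
  T[0,1] 'ab' = {A,S}

Original NTs in T[0,1] deriving "ab": ["A", "S"]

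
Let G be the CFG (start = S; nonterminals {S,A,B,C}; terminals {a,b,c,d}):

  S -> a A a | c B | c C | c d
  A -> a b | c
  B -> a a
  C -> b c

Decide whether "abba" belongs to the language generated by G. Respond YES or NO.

Convert to CNF:
  S -> T0 X4 | T2 B | T2 C | T2 T3
  A -> T0 T1 | c
  B -> T0 T0
  C -> T1 T2
  T0 -> a
  T1 -> b
  T2 -> c
  T3 -> d
  X4 -> A T0

CYK fill:
  T[0,0] 'a' = {T0}  orig:{}
  T[1,1] 'b' = {T1}  orig:{}
  T[2,2] 'b' = {T1}  orig:{}
  T[3,3] 'a' = {T0}  orig:{}
  T[0,1] 'ab' = {A}
  T[1,2] 'bb' = ∅
  T[2,3] 'ba' = ∅
  T[0,2] 'abb' = ∅
  T[1,3] 'bba' = ∅
  T[0,3] 'abba' = ∅

S ∉ T[0,3] ⇒ NO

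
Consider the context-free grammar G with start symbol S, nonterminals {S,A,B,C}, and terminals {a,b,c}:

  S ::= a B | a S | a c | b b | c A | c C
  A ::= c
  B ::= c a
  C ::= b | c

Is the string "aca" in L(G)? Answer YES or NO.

Convert to CNF:
  S -> T0 A | T0 C | T1 B | T1 S | T1 T0 | T2 T2
  A -> c
  B -> T0 T1
  C -> b | c
  T0 -> c
  T1 -> a
  T2 -> b

CYK table (by increasing span):
  cell(0,0) a: {T1}  orig:{}
  cell(1,1) c: {A,C,T0}  orig:{A,C}
  cell(2,2) a: {T1}  orig:{}
  cell(0,1) ac: {S}
  cell(1,2) ca: {B}
  cell(0,2) aca: {S}

S ∈ T[0,2] ⇒ YES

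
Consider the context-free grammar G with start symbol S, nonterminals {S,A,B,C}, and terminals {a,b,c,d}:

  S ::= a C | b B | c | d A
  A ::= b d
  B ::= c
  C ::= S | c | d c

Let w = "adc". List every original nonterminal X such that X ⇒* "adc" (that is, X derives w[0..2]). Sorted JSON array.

Convert to CNF:
  S -> T0 B | T1 A | T2 C | c
  A -> T0 T1
  B -> c
  C -> T0 B | T1 A | T1 T3 | T2 C | c
  T0 -> b
  T1 -> d
  T2 -> a
  T3 -> c

CYK table (by increasing span) — only the sub-triangle for w[0..2]:
  T[0,0] 'a' = {T2}  orig:{}
  T[1,1] 'd' = {T1}  orig:{}
  T[2,2] 'c' = {B,C,S,T3}  orig:{B,C,S}
  T[0,1] 'ad' = ∅
  T[1,2] 'dc' = {C}
  T[0,2] 'adc' = {C,S}

Original NTs in T[0,2] deriving "adc": ["C", "S"]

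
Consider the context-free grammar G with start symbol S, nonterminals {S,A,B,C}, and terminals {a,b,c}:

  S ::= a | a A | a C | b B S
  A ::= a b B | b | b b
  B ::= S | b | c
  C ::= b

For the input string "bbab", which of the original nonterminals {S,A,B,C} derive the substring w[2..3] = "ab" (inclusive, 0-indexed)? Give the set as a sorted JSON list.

Convert to CNF:
  S -> T0 A | T0 C | T1 X4 | a
  A -> T0 X2 | T1 T1 | b
  B -> T0 A | T0 C | T1 X3 | a | b | c
  C -> b
  T0 -> a
  T1 -> b
  X2 -> T1 B
  X3 -> B S
  X4 -> B S

CYK fill — only the sub-triangle for w[2..3]:
  cell(2,2) a: {B,S,T0}  orig:{B,S}
  cell(3,3) b: {A,B,C,T1}  orig:{A,B,C}
  cell(2,3) ab: {B,S}

Original NTs in T[2,3] deriving "ab": ["B", "S"]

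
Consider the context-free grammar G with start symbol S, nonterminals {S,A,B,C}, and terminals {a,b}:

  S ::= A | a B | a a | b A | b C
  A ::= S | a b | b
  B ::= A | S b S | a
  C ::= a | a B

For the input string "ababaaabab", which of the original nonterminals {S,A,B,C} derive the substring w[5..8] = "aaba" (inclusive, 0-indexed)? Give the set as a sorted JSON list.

Convert to CNF:
  S -> T0 B | T0 T0 | T0 T1 | T1 A | T1 C | b
  A -> T0 B | T0 T0 | T0 T1 | T1 A | T1 C | b
  B -> S X2 | T0 B | T0 T0 | T0 T1 | T1 A | T1 C | a | b
  C -> T0 B | a
  T0 -> a
  T1 -> b
  X2 -> T1 S

Fill CYK table bottom-up — only the sub-triangle for w[5..8]:
  cell(5,5) a: {B,C,T0}  orig:{B,C}
  cell(6,6) a: {B,C,T0}  orig:{B,C}
  cell(7,7) b: {A,B,S,T1}  orig:{A,B,S}
  cell(8,8) a: {B,C,T0}  orig:{B,C}
  cell(5,6) aa: {A,B,C,S}
  cell(6,7) ab: {A,B,C,S}
  cell(7,8) ba: {A,B,S}
  cell(5,7) aab: {A,B,C,S}
  cell(6,8) aba: {A,B,C,S}
  cell(5,8) aaba: {A,B,C,S}

Original NTs in T[5,8] deriving "aaba": ["A", "B", "C", "S"]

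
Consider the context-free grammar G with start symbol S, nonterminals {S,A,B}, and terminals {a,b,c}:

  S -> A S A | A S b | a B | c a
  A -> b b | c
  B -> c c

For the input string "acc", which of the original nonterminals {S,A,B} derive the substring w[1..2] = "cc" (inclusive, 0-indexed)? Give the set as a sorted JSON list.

Convert to CNF:
  S -> A X3 | A X4 | T1 T2 | T2 B
  A -> T0 T0 | c
  B -> T1 T1
  T0 -> b
  T1 -> c
  T2 -> a
  X3 -> S A
  X4 -> S T0

Fill CYK table bottom-up — only the sub-triangle for w[1..2]:
  T[1,1] 'c' = {A,T1}  orig:{A}
  T[2,2] 'c' = {A,T1}  orig:{A}
  T[1,2] 'cc' = {B}

Original NTs in T[1,2] deriving "cc": ["B"]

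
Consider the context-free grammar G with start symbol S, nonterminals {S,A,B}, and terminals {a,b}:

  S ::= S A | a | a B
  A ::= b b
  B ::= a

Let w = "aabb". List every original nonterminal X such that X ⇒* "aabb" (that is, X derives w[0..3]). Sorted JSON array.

Convert to CNF:
  S -> S A | T1 B | a
  A -> T0 T0
  B -> a
  T0 -> b
  T1 -> a

Fill CYK table bottom-up, restricted to cells inside w[0..3]:
  cell(0,0) a: {B,S,T1}  orig:{B,S}
  cell(1,1) a: {B,S,T1}  orig:{B,S}
  cell(2,2) b: {T0}  orig:{}
  cell(3,3) b: {T0}  orig:{}
  cell(0,1) aa: {S}
  cell(1,2) ab: ∅
  cell(2,3) bb: {A}
  cell(0,2) aab: ∅
  cell(1,3) abb: {S}
  cell(0,3) aabb: {S}

Original NTs in T[0,3] deriving "aabb": ["S"]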